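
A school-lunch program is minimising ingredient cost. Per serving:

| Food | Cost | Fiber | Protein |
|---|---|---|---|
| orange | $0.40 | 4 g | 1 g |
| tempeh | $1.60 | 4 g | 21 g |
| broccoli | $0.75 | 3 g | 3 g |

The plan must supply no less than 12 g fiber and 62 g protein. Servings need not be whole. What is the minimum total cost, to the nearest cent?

$4.74

At the optimum either one food covers both requirements or two foods hit both targets exactly; no other combination can be cheaper.
orange only: max(12/4, 62/1) = 62 servings → $24.80.
tempeh only: max(12/4, 62/21) = 3 servings → $4.80.
broccoli only: max(12/3, 62/3) = 20.67 servings → $15.50.
orange + tempeh with both tight: 0.05 servings and 2.95 servings → $4.74.
orange + broccoli with both targets exact would need a negative amount; discard.
tempeh + broccoli with both tight: 2.941 servings and 0.07843 servings → $4.76.
Cheapest feasible corner: $4.74.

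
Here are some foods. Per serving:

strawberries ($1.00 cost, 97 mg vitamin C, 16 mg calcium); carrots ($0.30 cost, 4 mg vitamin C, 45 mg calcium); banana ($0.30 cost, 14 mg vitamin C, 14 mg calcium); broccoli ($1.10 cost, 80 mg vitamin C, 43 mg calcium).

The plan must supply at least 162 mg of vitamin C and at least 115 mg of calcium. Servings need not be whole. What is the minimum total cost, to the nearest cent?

$2.19

For a min-cost LP with two ≥-constraints, a basic feasible solution has at most two positive variables.
strawberries only: max(162/97, 115/16) = 7.188 servings → $7.19.
carrots only: max(162/4, 115/45) = 40.5 servings → $12.15.
banana only: max(162/14, 115/14) = 11.57 servings → $3.47.
broccoli only: max(162/80, 115/43) = 2.674 servings → $2.94.
strawberries + carrots with both tight: 1.588 servings and 1.991 servings → $2.19.
strawberries + banana with both tight: 0.5802 servings and 7.551 servings → $2.85.
strawberries + broccoli with both targets exact would need a negative amount; discard.
carrots + banana: the both-tight solution has a negative serving — not a feasible corner.
carrots + broccoli with both tight: 0.6517 servings and 1.992 servings → $2.39.
banana + broccoli with both tight: 4.313 servings and 1.27 servings → $2.69.
Cheapest feasible corner: $2.19.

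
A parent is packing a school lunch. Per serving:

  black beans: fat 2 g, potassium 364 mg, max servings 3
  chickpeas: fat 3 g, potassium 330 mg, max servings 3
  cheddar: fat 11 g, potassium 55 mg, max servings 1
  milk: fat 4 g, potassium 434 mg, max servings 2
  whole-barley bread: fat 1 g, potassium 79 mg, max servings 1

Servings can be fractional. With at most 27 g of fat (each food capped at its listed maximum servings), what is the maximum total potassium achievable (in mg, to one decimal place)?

Potassium per g fat: black beans 182, chickpeas 110, milk 108.5, whole-barley bread 79, cheddar 5.
Take 3 servings of black beans: uses 6 g fat, +1092.0 mg potassium (running total 1092.0 mg).
Take 3 servings of chickpeas: uses 9 g fat, +990.0 mg potassium (running total 2082.0 mg).
Take 2 servings of milk: uses 8 g fat, +868.0 mg potassium (running total 2950.0 mg).
Take 1 serving of whole-barley bread: uses 1 g fat, +79.0 mg potassium (running total 3029.0 mg).
Take 0.2727 servings of cheddar: uses 3 g fat, +15.0 mg potassium (running total 3044.0 mg).
Filling greedily by potassium-per-g fat is optimal for one linear limit, giving 3044.0 mg.

3044.0 mg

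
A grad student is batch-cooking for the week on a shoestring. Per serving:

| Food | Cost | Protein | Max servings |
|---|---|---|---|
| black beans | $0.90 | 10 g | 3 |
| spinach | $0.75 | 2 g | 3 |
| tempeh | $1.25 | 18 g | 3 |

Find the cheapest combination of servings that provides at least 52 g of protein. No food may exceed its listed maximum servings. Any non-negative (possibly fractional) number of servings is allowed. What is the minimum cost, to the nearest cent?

$3.61

Cost per g of protein: tempeh $0.0694, black beans $0.0900, spinach $0.3750.
Take 2.889 servings of tempeh: +52.0 g protein for $3.61 (total $3.61, still need 0.0 g).
Filling from the cheapest source first is optimal under one linear minimum: $3.61.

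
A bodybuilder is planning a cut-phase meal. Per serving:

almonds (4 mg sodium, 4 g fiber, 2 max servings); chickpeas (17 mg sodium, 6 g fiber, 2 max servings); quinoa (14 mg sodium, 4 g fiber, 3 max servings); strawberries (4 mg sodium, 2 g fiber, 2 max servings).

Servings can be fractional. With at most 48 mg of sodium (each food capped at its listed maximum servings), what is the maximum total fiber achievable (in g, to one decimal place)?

23.3 g

Fiber per mg sodium: almonds 1, strawberries 0.5, chickpeas 0.3529, quinoa 0.2857.
Take 2 servings of almonds: uses 8 mg sodium, +8.0 g fiber (running total 8.0 g).
Take 2 servings of strawberries: uses 8 mg sodium, +4.0 g fiber (running total 12.0 g).
Take 1.882 servings of chickpeas: uses 32 mg sodium, +11.3 g fiber (running total 23.3 g).
Greedy by best ratio exhausts the sodium allowance optimally: 23.3 g.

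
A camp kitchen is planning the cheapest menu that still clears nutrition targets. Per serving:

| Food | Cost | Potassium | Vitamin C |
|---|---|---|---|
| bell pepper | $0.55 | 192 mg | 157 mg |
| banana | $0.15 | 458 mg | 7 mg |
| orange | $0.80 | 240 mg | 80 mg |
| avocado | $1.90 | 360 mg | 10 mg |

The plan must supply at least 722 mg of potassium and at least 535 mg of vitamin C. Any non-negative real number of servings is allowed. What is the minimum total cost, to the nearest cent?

Minimising a linear cost over {potassium ≥ 722, vitamin C ≥ 535, servings ≥ 0} — the optimum is at a vertex, using one or two foods.
bell pepper only: max(722/192, 535/157) = 3.76 servings → $2.07.
banana only: max(722/458, 535/7) = 76.43 servings → $11.46.
orange only: max(722/240, 535/80) = 6.688 servings → $5.35.
avocado only: max(722/360, 535/10) = 53.5 servings → $101.65.
bell pepper + banana with both tight: 3.401 servings and 0.1507 servings → $1.89.
bell pepper + orange with both tight: 3.165 servings and 0.4764 servings → $2.12.
bell pepper + avocado with both tight: 3.395 servings and 0.1948 servings → $2.24.
banana + orange with both targets exact would need a negative amount; discard.
banana + avocado: intersection lies outside the first quadrant.
orange + avocado: intersection lies outside the first quadrant.
So the least-cost plan costs $1.89.

$1.89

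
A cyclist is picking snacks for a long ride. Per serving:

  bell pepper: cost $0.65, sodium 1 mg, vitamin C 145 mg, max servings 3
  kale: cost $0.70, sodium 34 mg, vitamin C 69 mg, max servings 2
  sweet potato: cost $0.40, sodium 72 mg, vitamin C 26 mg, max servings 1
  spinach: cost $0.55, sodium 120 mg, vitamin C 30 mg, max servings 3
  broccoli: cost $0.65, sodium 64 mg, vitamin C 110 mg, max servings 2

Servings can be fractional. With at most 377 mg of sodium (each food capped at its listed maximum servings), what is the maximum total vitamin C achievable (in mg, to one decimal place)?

845.5 mg

Vitamin C per mg sodium: bell pepper 145, kale 2.029, broccoli 1.719, sweet potato 0.3611, spinach 0.25.
Take 3 servings of bell pepper: uses 3 mg sodium, +435.0 mg vitamin C (running total 435.0 mg).
Take 2 servings of kale: uses 68 mg sodium, +138.0 mg vitamin C (running total 573.0 mg).
Take 2 servings of broccoli: uses 128 mg sodium, +220.0 mg vitamin C (running total 793.0 mg).
Take 1 serving of sweet potato: uses 72 mg sodium, +26.0 mg vitamin C (running total 819.0 mg).
Take 0.8833 servings of spinach: uses 106 mg sodium, +26.5 mg vitamin C (running total 845.5 mg).
Filling greedily by vitamin C-per-mg sodium is optimal for one linear limit, giving 845.5 mg.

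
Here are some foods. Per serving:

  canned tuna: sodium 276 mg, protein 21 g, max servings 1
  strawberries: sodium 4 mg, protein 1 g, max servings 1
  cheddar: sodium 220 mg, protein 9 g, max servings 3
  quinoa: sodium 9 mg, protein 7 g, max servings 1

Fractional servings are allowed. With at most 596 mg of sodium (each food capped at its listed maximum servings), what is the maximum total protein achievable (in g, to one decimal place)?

41.6 g

Protein per mg sodium: quinoa 0.7778, strawberries 0.25, canned tuna 0.07609, cheddar 0.04091.
Take 1 serving of quinoa: uses 9 mg sodium, +7.0 g protein (running total 7.0 g).
Take 1 serving of strawberries: uses 4 mg sodium, +1.0 g protein (running total 8.0 g).
Take 1 serving of canned tuna: uses 276 mg sodium, +21.0 g protein (running total 29.0 g).
Take 1.395 servings of cheddar: uses 307 mg sodium, +12.6 g protein (running total 41.6 g).
Greedy by best ratio exhausts the sodium allowance optimally: 41.6 g.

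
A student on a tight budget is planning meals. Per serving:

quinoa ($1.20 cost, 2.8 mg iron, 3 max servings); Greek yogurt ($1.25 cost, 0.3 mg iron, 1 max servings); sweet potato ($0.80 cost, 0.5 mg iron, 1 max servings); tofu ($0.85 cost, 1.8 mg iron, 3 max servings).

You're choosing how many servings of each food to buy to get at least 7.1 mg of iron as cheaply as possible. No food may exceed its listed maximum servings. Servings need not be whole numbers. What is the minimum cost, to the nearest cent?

Cost per mg of iron: quinoa $0.4286, tofu $0.4722, sweet potato $1.6000, Greek yogurt $4.1667.
Take 2.536 servings of quinoa: +7.1 mg iron for $3.04 (total $3.04, still need 0.0 mg).
Greedy by cheapest-per-mg is optimal for a single linear constraint, so the minimum cost is $3.04.

$3.04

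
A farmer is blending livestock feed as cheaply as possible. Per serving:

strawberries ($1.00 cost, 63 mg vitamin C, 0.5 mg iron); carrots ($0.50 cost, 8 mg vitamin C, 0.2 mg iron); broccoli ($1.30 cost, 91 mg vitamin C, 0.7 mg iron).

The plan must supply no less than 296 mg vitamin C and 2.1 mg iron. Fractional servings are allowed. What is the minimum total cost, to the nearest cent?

$4.23

At the optimum either one food covers both requirements or two foods hit both targets exactly; no other combination can be cheaper.
strawberries only: max(296/63, 2.1/0.5) = 4.698 servings → $4.70.
carrots only: max(296/8, 2.1/0.2) = 37 servings → $18.50.
broccoli only: max(296/91, 2.1/0.7) = 3.253 servings → $4.23.
strawberries + carrots with both targets exact would need a negative amount; discard.
strawberries + broccoli with both targets exact would need a negative amount; discard.
carrots + broccoli with both targets exact would need a negative amount; discard.
The minimum over all feasible corners is $4.23.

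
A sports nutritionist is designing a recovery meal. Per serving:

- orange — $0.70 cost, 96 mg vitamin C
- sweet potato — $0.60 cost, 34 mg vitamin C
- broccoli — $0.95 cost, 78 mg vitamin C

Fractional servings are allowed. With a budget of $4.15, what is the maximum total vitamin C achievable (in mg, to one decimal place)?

Vitamin C per dollar: orange 137.1, broccoli 82.11, sweet potato 56.67.
With no serving limits, spend the whole cost allowance on orange: $4.15 / $0.70 × 96 mg = 569.1 mg.

569.1 mg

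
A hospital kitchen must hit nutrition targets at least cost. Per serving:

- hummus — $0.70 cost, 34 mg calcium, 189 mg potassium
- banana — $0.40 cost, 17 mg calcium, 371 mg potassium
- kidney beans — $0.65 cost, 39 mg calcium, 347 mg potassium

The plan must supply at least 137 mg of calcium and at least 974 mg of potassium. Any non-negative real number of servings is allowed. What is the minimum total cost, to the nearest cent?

$2.28

Minimising a linear cost over {calcium ≥ 137, potassium ≥ 974, servings ≥ 0} — the optimum is at a vertex, using one or two foods.
hummus only: max(137/34, 974/189) = 5.153 servings → $3.61.
banana only: max(137/17, 974/371) = 8.059 servings → $3.22.
kidney beans only: max(137/39, 974/347) = 3.513 servings → $2.28.
hummus + banana with both tight: 3.645 servings and 0.7683 servings → $2.86.
hummus + kidney beans with both tight: 2.158 servings and 1.632 servings → $2.57.
banana + kidney beans: intersection lies outside the first quadrant.
The minimum over all feasible corners is $2.28.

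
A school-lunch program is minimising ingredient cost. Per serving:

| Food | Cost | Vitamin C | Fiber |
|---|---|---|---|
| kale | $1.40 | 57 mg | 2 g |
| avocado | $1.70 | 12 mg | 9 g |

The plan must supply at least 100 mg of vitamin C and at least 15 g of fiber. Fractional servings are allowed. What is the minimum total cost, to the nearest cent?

$4.34

For a min-cost LP with two ≥-constraints, a basic feasible solution has at most two positive variables.
kale only: max(100/57, 15/2) = 7.5 servings → $10.50.
avocado only: max(100/12, 15/9) = 8.333 servings → $14.17.
kale + avocado with both tight: 1.472 servings and 1.339 servings → $4.34.
So the least-cost plan costs $4.34.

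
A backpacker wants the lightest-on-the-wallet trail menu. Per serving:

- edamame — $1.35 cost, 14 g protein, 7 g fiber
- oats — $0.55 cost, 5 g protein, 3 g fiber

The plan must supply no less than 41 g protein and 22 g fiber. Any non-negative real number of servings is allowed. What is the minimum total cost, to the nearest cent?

Compare the cost at each extreme point of the feasible region.
edamame only: max(41/14, 22/7) = 3.143 servings → $4.24.
oats only: max(41/5, 22/3) = 8.2 servings → $4.51.
edamame + oats with both tight: 1.857 servings and 3 servings → $4.16.
The minimum over all feasible corners is $4.16.

$4.16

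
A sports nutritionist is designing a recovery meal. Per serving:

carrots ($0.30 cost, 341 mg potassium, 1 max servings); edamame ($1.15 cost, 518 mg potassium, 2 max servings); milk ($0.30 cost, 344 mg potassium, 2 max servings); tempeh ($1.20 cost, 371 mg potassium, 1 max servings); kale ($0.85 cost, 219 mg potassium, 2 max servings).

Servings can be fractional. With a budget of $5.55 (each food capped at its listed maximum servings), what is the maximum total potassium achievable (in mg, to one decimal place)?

Potassium per dollar: milk 1147, carrots 1137, edamame 450.4, tempeh 309.2, kale 257.6.
Take 2 servings of milk: spends $0.60, +688.0 mg potassium (running total 688.0 mg).
Take 1 serving of carrots: spends $0.30, +341.0 mg potassium (running total 1029.0 mg).
Take 2 servings of edamame: spends $2.30, +1036.0 mg potassium (running total 2065.0 mg).
Take 1 serving of tempeh: spends $1.20, +371.0 mg potassium (running total 2436.0 mg).
Take 1.353 servings of kale: spends $1.15, +296.3 mg potassium (running total 2732.3 mg).
Filling greedily by potassium-per-dollar is optimal for one linear limit, giving 2732.3 mg.

2732.3 mg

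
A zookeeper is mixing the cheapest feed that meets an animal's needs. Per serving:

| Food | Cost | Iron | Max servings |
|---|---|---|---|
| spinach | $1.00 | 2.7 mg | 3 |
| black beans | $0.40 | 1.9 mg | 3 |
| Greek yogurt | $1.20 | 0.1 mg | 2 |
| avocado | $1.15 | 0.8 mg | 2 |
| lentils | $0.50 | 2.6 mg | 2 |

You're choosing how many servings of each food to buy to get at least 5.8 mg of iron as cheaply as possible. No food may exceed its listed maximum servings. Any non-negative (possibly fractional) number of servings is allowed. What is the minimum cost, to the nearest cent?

$1.13

Cost per mg of iron: lentils $0.1923, black beans $0.2105, spinach $0.3704, avocado $1.4375, Greek yogurt $12.0000.
Take 2 servings of lentils: +5.2 mg iron for $1.00 (total $1.00, still need 0.6 mg).
Take 0.3158 servings of black beans: +0.6 mg iron for $0.13 (total $1.13, still need 0.0 mg).
Filling from the cheapest source first is optimal under one linear minimum: $1.13.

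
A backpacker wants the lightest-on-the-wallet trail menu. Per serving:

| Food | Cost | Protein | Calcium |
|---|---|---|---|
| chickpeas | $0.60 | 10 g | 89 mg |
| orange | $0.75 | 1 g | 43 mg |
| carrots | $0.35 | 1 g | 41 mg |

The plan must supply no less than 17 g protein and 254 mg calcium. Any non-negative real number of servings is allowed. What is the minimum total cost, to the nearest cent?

chickpeas only: max(17/10, 254/89) = 2.854 servings → $1.71.
orange only: max(17/1, 254/43) = 17 servings → $12.75.
carrots only: max(17/1, 254/41) = 17 servings → $5.95.
chickpeas + orange with both tight: 1.399 servings and 3.012 servings → $3.10.
chickpeas + carrots with both tight: 1.38 servings and 3.199 servings → $1.95.
orange + carrots: intersection lies outside the first quadrant.
Cheapest feasible corner: $1.71.

$1.71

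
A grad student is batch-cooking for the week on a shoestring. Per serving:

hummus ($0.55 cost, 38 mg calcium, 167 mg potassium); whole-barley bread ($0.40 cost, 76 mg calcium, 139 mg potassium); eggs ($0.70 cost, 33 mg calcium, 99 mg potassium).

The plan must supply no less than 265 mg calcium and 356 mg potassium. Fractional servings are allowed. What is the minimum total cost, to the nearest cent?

$1.39

hummus only: max(265/38, 356/167) = 6.974 servings → $3.84.
whole-barley bread only: max(265/76, 356/139) = 3.487 servings → $1.39.
eggs only: max(265/33, 356/99) = 8.03 servings → $5.62.
hummus + whole-barley bread: the both-tight solution has a negative serving — not a feasible corner.
hummus + eggs with both targets exact would need a negative amount; discard.
whole-barley bread + eggs with both targets exact would need a negative amount; discard.
The minimum over all feasible corners is $1.39.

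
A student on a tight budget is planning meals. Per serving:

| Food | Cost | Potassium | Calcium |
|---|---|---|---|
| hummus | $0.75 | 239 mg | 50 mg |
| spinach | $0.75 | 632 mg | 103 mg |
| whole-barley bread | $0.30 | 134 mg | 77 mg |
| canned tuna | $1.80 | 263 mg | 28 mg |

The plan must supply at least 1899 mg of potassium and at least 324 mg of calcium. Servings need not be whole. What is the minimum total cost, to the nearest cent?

Minimising a linear cost over {potassium ≥ 1899, calcium ≥ 324, servings ≥ 0} — the optimum is at a vertex, using one or two foods.
hummus only: max(1899/239, 324/50) = 7.946 servings → $5.96.
spinach only: max(1899/632, 324/103) = 3.146 servings → $2.36.
whole-barley bread only: max(1899/134, 324/77) = 14.17 servings → $4.25.
canned tuna only: max(1899/263, 324/28) = 11.57 servings → $20.83.
hummus + spinach with both tight: 1.313 servings and 2.508 servings → $2.87.
hummus + whole-barley bread with both targets exact would need a negative amount; discard.
hummus + canned tuna with both tight: 4.961 servings and 2.712 servings → $8.60.
spinach + whole-barley bread with both tight: 2.949 servings and 0.2631 servings → $2.29.
spinach + canned tuna: the both-tight solution has a negative serving — not a feasible corner.
whole-barley bread + canned tuna with both tight: 1.942 servings and 6.231 servings → $11.80.
So the least-cost plan costs $2.29.

$2.29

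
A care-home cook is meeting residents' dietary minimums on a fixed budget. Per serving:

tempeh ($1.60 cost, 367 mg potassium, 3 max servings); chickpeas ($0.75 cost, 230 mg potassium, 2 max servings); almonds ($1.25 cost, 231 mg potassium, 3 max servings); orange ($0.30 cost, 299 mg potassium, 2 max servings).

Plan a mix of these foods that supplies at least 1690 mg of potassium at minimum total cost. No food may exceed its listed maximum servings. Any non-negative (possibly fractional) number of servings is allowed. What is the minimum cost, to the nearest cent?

$4.86

Cost per mg of potassium: orange $0.0010, chickpeas $0.0033, tempeh $0.0044, almonds $0.0054.
Take 2 servings of orange: +598.0 mg potassium for $0.60 (total $0.60, still need 1092.0 mg).
Take 2 servings of chickpeas: +460.0 mg potassium for $1.50 (total $2.10, still need 632.0 mg).
Take 1.722 servings of tempeh: +632.0 mg potassium for $2.76 (total $4.86, still need 0.0 mg).
Filling from the cheapest source first is optimal under one linear minimum: $4.86.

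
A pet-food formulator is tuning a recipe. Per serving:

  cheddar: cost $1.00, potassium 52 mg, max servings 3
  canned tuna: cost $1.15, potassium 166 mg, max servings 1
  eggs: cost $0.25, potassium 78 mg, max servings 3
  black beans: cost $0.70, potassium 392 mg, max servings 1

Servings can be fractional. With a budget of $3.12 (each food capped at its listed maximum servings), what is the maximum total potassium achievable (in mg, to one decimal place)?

Potassium per dollar: black beans 560, eggs 312, canned tuna 144.3, cheddar 52.
Take 1 serving of black beans: spends $0.70, +392.0 mg potassium (running total 392.0 mg).
Take 3 servings of eggs: spends $0.75, +234.0 mg potassium (running total 626.0 mg).
Take 1 serving of canned tuna: spends $1.15, +166.0 mg potassium (running total 792.0 mg).
Take 0.52 servings of cheddar: spends $0.52, +27.0 mg potassium (running total 819.0 mg).
Greedy by best ratio exhausts the cost allowance optimally: 819.0 mg.

819.0 mg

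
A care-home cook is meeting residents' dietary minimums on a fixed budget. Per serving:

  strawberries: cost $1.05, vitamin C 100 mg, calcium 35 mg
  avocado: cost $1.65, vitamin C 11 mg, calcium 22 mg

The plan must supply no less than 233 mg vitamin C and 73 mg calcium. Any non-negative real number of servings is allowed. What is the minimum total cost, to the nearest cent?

$2.45

Two binding constraints pin down two serving amounts, so the optimal mix uses at most two foods. The candidates are each food alone (scaled to the tighter of vitamin C/calcium) and each pair with both constraints tight.
strawberries only: max(233/100, 73/35) = 2.33 servings → $2.45.
avocado only: max(233/11, 73/22) = 21.18 servings → $34.95.
strawberries + avocado with both targets exact would need a negative amount; discard.
So the least-cost plan costs $2.45.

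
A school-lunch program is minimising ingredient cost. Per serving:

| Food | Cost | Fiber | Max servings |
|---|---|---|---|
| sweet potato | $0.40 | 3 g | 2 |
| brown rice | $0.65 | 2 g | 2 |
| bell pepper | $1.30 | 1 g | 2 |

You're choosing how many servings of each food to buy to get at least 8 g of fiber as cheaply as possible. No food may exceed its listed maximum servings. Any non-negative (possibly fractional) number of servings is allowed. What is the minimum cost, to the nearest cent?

$1.45

Cost per g of fiber: sweet potato $0.1333, brown rice $0.3250, bell pepper $1.3000.
Take 2 servings of sweet potato: +6.0 g fiber for $0.80 (total $0.80, still need 2.0 g).
Take 1 serving of brown rice: +2.0 g fiber for $0.65 (total $1.45, still need 0.0 g).
Greedy by cheapest-per-g is optimal for a single linear constraint, so the minimum cost is $1.45.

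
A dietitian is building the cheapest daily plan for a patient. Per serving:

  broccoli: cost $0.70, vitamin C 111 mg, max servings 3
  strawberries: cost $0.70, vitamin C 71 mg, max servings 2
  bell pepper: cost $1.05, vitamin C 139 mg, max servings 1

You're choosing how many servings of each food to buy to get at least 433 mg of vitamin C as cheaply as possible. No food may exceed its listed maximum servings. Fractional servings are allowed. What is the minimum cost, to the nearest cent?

Cost per mg of vitamin C: broccoli $0.0063, bell pepper $0.0076, strawberries $0.0099.
Take 3 servings of broccoli: +333.0 mg vitamin C for $2.10 (total $2.10, still need 100.0 mg).
Take 0.7194 servings of bell pepper: +100.0 mg vitamin C for $0.76 (total $2.86, still need 0.0 mg).
Greedy by cheapest-per-mg is optimal for a single linear constraint, so the minimum cost is $2.86.

$2.86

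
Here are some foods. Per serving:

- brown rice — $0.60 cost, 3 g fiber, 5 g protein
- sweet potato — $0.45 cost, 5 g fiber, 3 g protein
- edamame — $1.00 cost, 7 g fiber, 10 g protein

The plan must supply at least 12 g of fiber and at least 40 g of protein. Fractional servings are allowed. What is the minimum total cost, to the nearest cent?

$4.00

This is a tiny linear program; its minimum lies at a vertex of the feasible set. List the vertices and price them.
brown rice only: max(12/3, 40/5) = 8 servings → $4.80.
sweet potato only: max(12/5, 40/3) = 13.33 servings → $6.00.
edamame only: max(12/7, 40/10) = 4 servings → $4.00.
brown rice + sweet potato: the both-tight solution has a negative serving — not a feasible corner.
brown rice + edamame: the both-tight solution has a negative serving — not a feasible corner.
sweet potato + edamame with both targets exact would need a negative amount; discard.
So the least-cost plan costs $4.00.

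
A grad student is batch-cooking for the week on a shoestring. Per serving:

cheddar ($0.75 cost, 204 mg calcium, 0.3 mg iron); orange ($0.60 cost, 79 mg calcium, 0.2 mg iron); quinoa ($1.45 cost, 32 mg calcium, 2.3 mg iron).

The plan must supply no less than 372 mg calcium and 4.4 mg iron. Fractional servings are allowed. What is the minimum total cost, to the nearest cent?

With two linear requirements the optimum uses one or two foods; enumerate the corners.
cheddar only: max(372/204, 4.4/0.3) = 14.67 servings → $11.00.
orange only: max(372/79, 4.4/0.2) = 22 servings → $13.20.
quinoa only: max(372/32, 4.4/2.3) = 11.62 servings → $16.86.
cheddar + orange: the both-tight solution has a negative serving — not a feasible corner.
cheddar + quinoa with both tight: 1.555 servings and 1.71 servings → $3.65.
orange + quinoa with both tight: 4.078 servings and 1.558 servings → $4.71.
Cheapest feasible corner: $3.65.

$3.65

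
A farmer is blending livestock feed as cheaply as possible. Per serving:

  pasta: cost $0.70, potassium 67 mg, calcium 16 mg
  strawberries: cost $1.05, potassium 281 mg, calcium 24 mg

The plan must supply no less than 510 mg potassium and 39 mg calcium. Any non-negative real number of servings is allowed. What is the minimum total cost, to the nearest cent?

$1.91

At the optimum either one food covers both requirements or two foods hit both targets exactly; no other combination can be cheaper.
pasta only: max(510/67, 39/16) = 7.612 servings → $5.33.
strawberries only: max(510/281, 39/24) = 1.815 servings → $1.91.
pasta + strawberries with both targets exact would need a negative amount; discard.
Cheapest feasible corner: $1.91.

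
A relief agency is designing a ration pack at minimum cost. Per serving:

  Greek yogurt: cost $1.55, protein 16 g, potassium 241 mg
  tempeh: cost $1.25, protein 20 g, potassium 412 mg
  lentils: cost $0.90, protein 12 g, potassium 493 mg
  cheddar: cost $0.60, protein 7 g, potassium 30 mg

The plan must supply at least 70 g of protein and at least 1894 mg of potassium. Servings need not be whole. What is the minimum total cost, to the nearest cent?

Compare the cost at each extreme point of the feasible region.
Greek yogurt only: max(70/16, 1894/241) = 7.859 servings → $12.18.
tempeh only: max(70/20, 1894/412) = 4.597 servings → $5.75.
lentils only: max(70/12, 1894/493) = 5.833 servings → $5.25.
cheddar only: max(70/7, 1894/30) = 63.13 servings → $37.88.
Greek yogurt + tempeh: intersection lies outside the first quadrant.
Greek yogurt + lentils with both tight: 2.358 servings and 2.689 servings → $6.08.
Greek yogurt + cheddar: intersection lies outside the first quadrant.
tempeh + lentils with both tight: 2.397 servings and 1.839 servings → $4.65.
tempeh + cheddar: the both-tight solution has a negative serving — not a feasible corner.
lentils + cheddar with both tight: 3.61 servings and 3.812 servings → $5.54.
So the least-cost plan costs $4.65.

$4.65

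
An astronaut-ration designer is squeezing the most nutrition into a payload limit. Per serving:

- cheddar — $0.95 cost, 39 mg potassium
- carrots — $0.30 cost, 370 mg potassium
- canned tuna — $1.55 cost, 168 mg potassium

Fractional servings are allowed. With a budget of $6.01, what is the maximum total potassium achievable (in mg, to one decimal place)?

Potassium per dollar: carrots 1233, canned tuna 108.4, cheddar 41.05.
With no serving limits, spend the whole cost allowance on carrots: $6.01 / $0.30 × 370 mg = 7412.3 mg.

7412.3 mg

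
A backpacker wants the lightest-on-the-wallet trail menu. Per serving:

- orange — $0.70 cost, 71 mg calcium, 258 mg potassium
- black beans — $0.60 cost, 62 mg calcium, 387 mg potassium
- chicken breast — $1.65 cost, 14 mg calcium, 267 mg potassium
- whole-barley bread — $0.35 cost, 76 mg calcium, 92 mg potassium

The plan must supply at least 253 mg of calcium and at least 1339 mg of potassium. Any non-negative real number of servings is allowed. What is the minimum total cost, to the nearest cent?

$2.21

With two linear requirements the optimum uses one or two foods; enumerate the corners.
orange only: max(253/71, 1339/258) = 5.19 servings → $3.63.
black beans only: max(253/62, 1339/387) = 4.081 servings → $2.45.
chicken breast only: max(253/14, 1339/267) = 18.07 servings → $29.82.
whole-barley bread only: max(253/76, 1339/92) = 14.55 servings → $5.09.
orange + black beans with both tight: 1.297 servings and 2.595 servings → $2.47.
orange + chicken breast with both tight: 3.181 servings and 1.942 servings → $5.43.
orange + whole-barley bread: the both-tight solution has a negative serving — not a feasible corner.
black beans + chicken breast with both targets exact would need a negative amount; discard.
black beans + whole-barley bread with both tight: 3.311 servings and 0.6282 servings → $2.21.
chicken breast + whole-barley bread with both tight: 4.13 servings and 2.568 servings → $7.71.
Cheapest feasible corner: $2.21.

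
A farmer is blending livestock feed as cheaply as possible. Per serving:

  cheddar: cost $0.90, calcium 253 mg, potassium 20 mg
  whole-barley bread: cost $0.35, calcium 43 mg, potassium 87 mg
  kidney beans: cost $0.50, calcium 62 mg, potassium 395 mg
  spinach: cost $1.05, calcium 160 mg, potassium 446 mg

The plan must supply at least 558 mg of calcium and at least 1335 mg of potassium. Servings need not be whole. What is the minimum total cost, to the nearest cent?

$2.91

For a min-cost LP with two ≥-constraints, a basic feasible solution has at most two positive variables.
cheddar only: max(558/253, 1335/20) = 66.75 servings → $60.08.
whole-barley bread only: max(558/43, 1335/87) = 15.34 servings → $5.37.
kidney beans only: max(558/62, 1335/395) = 9 servings → $4.50.
spinach only: max(558/160, 1335/446) = 3.487 servings → $3.66.
cheddar + whole-barley bread with both targets exact would need a negative amount; discard.
cheddar + kidney beans with both tight: 1.395 servings and 3.309 servings → $2.91.
cheddar + spinach with both tight: 0.3217 servings and 2.979 servings → $3.42.
whole-barley bread + kidney beans with both tight: 11.87 servings and 0.7643 servings → $4.54.
whole-barley bread + spinach with both tight: 6.707 servings and 1.685 servings → $4.12.
kidney beans + spinach: intersection lies outside the first quadrant.
So the least-cost plan costs $2.91.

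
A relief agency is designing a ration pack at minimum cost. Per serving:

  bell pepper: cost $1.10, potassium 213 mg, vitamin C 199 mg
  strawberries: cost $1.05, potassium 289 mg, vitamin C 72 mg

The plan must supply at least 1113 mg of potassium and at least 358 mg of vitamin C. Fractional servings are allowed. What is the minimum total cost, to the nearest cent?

$4.22

With two linear requirements the optimum uses one or two foods; enumerate the corners.
bell pepper only: max(1113/213, 358/199) = 5.225 servings → $5.75.
strawberries only: max(1113/289, 358/72) = 4.972 servings → $5.22.
bell pepper + strawberries with both tight: 0.5531 servings and 3.444 servings → $4.22.
The minimum over all feasible corners is $4.22.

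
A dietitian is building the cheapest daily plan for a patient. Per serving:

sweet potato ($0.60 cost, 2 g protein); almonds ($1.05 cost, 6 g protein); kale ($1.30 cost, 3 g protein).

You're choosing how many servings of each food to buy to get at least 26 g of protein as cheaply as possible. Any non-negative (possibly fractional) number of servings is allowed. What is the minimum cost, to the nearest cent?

Cost per g of protein: almonds $0.1750, sweet potato $0.3000, kale $0.4333.
With no serving limits, use only almonds: 26 g / 6 g = 4.333 servings × $1.05 = $4.55.

$4.55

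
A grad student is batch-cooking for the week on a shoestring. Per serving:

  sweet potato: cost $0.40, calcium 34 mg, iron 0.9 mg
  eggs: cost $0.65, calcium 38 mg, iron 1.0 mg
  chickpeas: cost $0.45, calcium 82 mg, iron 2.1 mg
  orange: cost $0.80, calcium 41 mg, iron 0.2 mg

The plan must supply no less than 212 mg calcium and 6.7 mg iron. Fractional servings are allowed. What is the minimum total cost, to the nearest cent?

$1.44

For a min-cost LP with two ≥-constraints, a basic feasible solution has at most two positive variables.
sweet potato only: max(212/34, 6.7/0.9) = 7.444 servings → $2.98.
eggs only: max(212/38, 6.7/1.0) = 6.7 servings → $4.36.
chickpeas only: max(212/82, 6.7/2.1) = 3.19 servings → $1.44.
orange only: max(212/41, 6.7/0.2) = 33.5 servings → $26.80.
sweet potato + eggs: intersection lies outside the first quadrant.
sweet potato + chickpeas: the both-tight solution has a negative serving — not a feasible corner.
sweet potato + orange: the both-tight solution has a negative serving — not a feasible corner.
eggs + chickpeas: the both-tight solution has a negative serving — not a feasible corner.
eggs + orange with both targets exact would need a negative amount; discard.
chickpeas + orange: the both-tight solution has a negative serving — not a feasible corner.
So the least-cost plan costs $1.44.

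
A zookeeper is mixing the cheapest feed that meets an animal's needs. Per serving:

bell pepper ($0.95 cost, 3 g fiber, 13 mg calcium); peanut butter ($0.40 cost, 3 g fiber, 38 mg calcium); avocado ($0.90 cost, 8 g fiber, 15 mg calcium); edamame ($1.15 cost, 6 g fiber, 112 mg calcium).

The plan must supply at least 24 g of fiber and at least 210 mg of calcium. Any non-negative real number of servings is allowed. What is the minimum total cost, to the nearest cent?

An LP optimum is at a vertex; with two nutrient constraints at most two foods are used. Check each candidate.
bell pepper only: max(24/3, 210/13) = 16.15 servings → $15.35.
peanut butter only: max(24/3, 210/38) = 8 servings → $3.20.
avocado only: max(24/8, 210/15) = 14 servings → $12.60.
edamame only: max(24/6, 210/112) = 4 servings → $4.60.
bell pepper + peanut butter with both tight: 3.76 servings and 4.24 servings → $5.27.
bell pepper + avocado: intersection lies outside the first quadrant.
bell pepper + edamame with both tight: 5.535 servings and 1.233 servings → $6.68.
peanut butter + avocado with both tight: 5.097 servings and 1.089 servings → $3.02.
peanut butter + edamame: the both-tight solution has a negative serving — not a feasible corner.
avocado + edamame with both tight: 1.772 servings and 1.638 servings → $3.48.
Cheapest feasible corner: $3.02.

$3.02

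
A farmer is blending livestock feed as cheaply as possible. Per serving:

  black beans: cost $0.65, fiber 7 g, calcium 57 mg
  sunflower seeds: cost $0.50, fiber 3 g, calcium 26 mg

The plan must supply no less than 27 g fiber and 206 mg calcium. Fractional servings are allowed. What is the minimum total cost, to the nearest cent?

$2.51

Check every corner: each single food scaled to meet both minima, and each pair solved so both constraints bind.
black beans only: max(27/7, 206/57) = 3.857 servings → $2.51.
sunflower seeds only: max(27/3, 206/26) = 9 servings → $4.50.
black beans + sunflower seeds with both targets exact would need a negative amount; discard.
So the least-cost plan costs $2.51.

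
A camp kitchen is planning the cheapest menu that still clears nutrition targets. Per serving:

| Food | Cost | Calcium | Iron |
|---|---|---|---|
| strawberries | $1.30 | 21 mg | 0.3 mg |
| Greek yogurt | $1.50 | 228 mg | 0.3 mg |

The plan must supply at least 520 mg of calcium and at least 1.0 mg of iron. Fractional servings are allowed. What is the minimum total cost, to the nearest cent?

Compare the cost at each extreme point of the feasible region.
strawberries only: max(520/21, 1.0/0.3) = 24.76 servings → $32.19.
Greek yogurt only: max(520/228, 1.0/0.3) = 3.333 servings → $5.00.
strawberries + Greek yogurt with both tight: 1.159 servings and 2.174 servings → $4.77.
Cheapest feasible corner: $4.77.

$4.77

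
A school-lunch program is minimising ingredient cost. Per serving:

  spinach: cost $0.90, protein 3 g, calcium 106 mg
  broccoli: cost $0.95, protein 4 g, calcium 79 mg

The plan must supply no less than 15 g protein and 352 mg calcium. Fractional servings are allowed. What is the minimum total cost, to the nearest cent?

$3.79

An LP optimum is at a vertex; with two nutrient constraints at most two foods are used. Check each candidate.
spinach only: max(15/3, 352/106) = 5 servings → $4.50.
broccoli only: max(15/4, 352/79) = 4.456 servings → $4.23.
spinach + broccoli with both tight: 1.193 servings and 2.856 servings → $3.79.
So the least-cost plan costs $3.79.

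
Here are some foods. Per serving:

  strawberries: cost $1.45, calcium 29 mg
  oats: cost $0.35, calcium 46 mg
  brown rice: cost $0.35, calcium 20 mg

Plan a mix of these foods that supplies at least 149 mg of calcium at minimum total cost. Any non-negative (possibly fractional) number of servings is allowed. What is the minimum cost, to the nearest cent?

Cost per mg of calcium: oats $0.0076, brown rice $0.0175, strawberries $0.0500.
With no serving limits, use only oats: 149 mg / 46 mg = 3.239 servings × $0.35 = $1.13.

$1.13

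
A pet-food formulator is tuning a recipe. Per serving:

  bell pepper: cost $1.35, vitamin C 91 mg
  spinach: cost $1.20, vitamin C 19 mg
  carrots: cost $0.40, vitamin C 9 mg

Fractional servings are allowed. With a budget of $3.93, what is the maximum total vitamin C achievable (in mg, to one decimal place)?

264.9 mg

Vitamin C per dollar: bell pepper 67.41, carrots 22.5, spinach 15.83.
With no serving limits, spend the whole cost allowance on bell pepper: $3.93 / $1.35 × 91 mg = 264.9 mg.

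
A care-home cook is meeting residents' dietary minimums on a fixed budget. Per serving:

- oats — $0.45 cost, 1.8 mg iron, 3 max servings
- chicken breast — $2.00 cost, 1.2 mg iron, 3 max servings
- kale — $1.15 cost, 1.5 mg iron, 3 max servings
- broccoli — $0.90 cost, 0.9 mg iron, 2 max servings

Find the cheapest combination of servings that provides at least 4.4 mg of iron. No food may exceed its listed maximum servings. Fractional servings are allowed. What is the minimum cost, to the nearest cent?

$1.10

Cost per mg of iron: oats $0.2500, kale $0.7667, broccoli $1.0000, chicken breast $1.6667.
Take 2.444 servings of oats: +4.4 mg iron for $1.10 (total $1.10, still need 0.0 mg).
Greedy by cheapest-per-mg is optimal for a single linear constraint, so the minimum cost is $1.10.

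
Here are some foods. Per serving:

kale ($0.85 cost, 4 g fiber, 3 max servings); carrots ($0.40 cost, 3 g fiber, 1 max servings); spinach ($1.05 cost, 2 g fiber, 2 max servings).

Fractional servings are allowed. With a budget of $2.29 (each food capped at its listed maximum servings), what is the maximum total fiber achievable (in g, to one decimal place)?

11.9 g

Fiber per dollar: carrots 7.5, kale 4.706, spinach 1.905.
Take 1 serving of carrots: spends $0.40, +3.0 g fiber (running total 3.0 g).
Take 2.224 servings of kale: spends $1.89, +8.9 g fiber (running total 11.9 g).
Greedy by best ratio exhausts the cost allowance optimally: 11.9 g.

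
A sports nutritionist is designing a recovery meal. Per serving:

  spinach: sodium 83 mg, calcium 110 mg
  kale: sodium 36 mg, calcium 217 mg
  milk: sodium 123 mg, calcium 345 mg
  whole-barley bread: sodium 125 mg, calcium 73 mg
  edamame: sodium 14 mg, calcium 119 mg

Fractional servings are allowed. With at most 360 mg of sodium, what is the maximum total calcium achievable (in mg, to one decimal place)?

3060.0 mg

Calcium per mg sodium: edamame 8.5, kale 6.028, milk 2.805, spinach 1.325, whole-barley bread 0.584.
With no serving limits, spend the whole sodium allowance on edamame: 360 mg / 14 mg × 119 mg = 3060.0 mg.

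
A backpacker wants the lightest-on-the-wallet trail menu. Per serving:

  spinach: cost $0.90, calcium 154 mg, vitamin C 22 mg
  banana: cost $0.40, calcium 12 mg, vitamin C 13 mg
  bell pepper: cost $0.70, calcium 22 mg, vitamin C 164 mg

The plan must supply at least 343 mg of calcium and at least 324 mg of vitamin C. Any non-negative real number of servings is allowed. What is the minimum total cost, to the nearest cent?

Minimising a linear cost over {calcium ≥ 343, vitamin C ≥ 324, servings ≥ 0} — the optimum is at a vertex, using one or two foods.
spinach only: max(343/154, 324/22) = 14.73 servings → $13.25.
banana only: max(343/12, 324/13) = 28.58 servings → $11.43.
bell pepper only: max(343/22, 324/164) = 15.59 servings → $10.91.
spinach + banana with both tight: 0.3285 servings and 24.37 servings → $10.04.
spinach + bell pepper with both tight: 1.983 servings and 1.71 servings → $2.98.
banana + bell pepper with both targets exact would need a negative amount; discard.
The minimum over all feasible corners is $2.98.

$2.98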